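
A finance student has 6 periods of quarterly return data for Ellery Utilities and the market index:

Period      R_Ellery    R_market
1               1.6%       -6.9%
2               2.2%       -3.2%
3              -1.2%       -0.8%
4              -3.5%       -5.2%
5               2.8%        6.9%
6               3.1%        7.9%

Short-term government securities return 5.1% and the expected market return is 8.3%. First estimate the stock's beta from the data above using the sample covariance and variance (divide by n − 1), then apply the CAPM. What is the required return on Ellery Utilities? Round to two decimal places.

Mean R_i = (1.6 + 2.2 − 1.2 − 3.5 + 2.8 + 3.1) / 6 = 0.8333%
Mean R_m = (-6.9 − 3.2 − 0.8 − 5.2 + 6.9 + 7.9) / 6 = -0.2167%
Σ(R_i − R̄_i)(R_m − R̄_m) = 45.9733  ⇒  Cov = 45.9733 / 5 = 9.1947
Σ(R_m − R̄_m)² = 195.2683  ⇒  Var(R_m) = 195.2683 / 5 = 39.0537
β = Cov / Var(R_m) = 9.1947 / 39.0537 = 0.2354
MRP = 8.3% − 5.1% = 3.20%
E(R) = R_f + β × MRP = 5.1% + 0.2354 × 3.2% = 5.85%

5.85%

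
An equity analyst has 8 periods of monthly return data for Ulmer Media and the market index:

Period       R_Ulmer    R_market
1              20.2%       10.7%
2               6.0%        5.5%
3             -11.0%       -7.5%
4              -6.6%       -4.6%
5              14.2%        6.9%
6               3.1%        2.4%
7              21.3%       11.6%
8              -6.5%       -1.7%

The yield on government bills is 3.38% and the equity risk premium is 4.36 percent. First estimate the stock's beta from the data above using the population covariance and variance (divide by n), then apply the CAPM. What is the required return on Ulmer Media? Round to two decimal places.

Mean R_i = (20.2 + 6.0 − 11.0 − 6.6 + 14.2 + 3.1 + 21.3 − 6.5) / 8 = 5.0875%
Mean R_m = (10.7 + 5.5 − 7.5 − 4.6 + 6.9 + 2.4 + 11.6 − 1.7) / 8 = 2.9125%
Σ(R_i − R̄_i)(R_m − R̄_m) = 607.0113  ⇒  Cov = 607.0113 / 8 = 75.8764
Σ(R_m − R̄_m)² = 345.1088  ⇒  Var(R_m) = 345.1088 / 8 = 43.1386
β = Cov / Var(R_m) = 75.8764 / 43.1386 = 1.7589
E(R) = R_f + β × MRP = 3.38% + 1.7589 × 4.36% = 11.05%

11.05%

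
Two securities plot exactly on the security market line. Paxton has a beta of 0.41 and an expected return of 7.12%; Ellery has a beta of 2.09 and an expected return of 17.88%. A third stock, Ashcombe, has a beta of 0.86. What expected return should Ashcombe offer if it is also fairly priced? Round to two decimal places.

10.00%

MRP (SML slope) = (17.88% − 7.12%) / (2.09 − 0.41) = 10.76% / 1.68 = 6.4048%
R_f (intercept) = 7.12% − 0.41 × 6.4048% = 4.4940%
E(R_Ashcombe) = R_f + β × MRP = 4.4940% + 0.86 × 6.4048% = 10.00%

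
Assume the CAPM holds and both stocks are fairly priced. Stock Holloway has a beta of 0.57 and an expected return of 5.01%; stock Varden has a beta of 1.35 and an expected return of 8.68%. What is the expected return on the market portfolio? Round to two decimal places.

7.03%

Both satisfy E(R) = R_f + β·MRP, so the slope of the SML is
MRP = (8.68% − 5.01%) / (1.35 − 0.57) = 3.67% / 0.78 = 4.7051%
R_f = E(R_Holloway) − β_Holloway·MRP = 5.01% − 0.57 × 4.7051% = 2.3281%
E(R_m) = R_f + MRP = 2.3281% + 4.7051% = 7.03%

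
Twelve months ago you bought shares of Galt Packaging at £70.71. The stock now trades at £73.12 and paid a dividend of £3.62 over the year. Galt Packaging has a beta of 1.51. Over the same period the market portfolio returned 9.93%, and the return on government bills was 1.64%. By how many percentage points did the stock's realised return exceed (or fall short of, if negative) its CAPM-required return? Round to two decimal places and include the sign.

-5.63%

Realised HPR = (P1 + D1 − P0) / P0 = (73.12 + 3.62 − 70.71) / 70.71 = 6.03 / 70.71 = 8.5278%
MRP = 9.93% − 1.64% = 8.29%
CAPM required = R_f + β·MRP = 1.64% + 1.51 × 8.29% = 14.1579%
α = realised − required = 8.5278% − 14.1579% = -5.63%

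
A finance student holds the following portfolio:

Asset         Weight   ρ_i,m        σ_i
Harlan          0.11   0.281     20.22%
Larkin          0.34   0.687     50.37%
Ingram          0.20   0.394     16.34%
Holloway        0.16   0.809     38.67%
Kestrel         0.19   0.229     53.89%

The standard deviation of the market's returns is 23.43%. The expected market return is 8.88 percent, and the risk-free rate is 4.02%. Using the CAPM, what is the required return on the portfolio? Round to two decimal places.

β_Harlan = 0.281 × 20.22% / 23.43% = 0.2425
β_Larkin = 0.687 × 50.37% / 23.43% = 1.4769
β_Ingram = 0.394 × 16.34% / 23.43% = 0.2748
β_Holloway = 0.809 × 38.67% / 23.43% = 1.3352
β_Kestrel = 0.229 × 53.89% / 23.43% = 0.5267
β_P = Σ w_i β_i = 0.11×0.2425 + 0.34×1.4769 + 0.20×0.2748 + 0.16×1.3352 + 0.19×0.5267 = 0.8975
MRP = 8.88% − 4.02% = 4.86%
E(R_P) = R_f + β_P × MRP = 4.02% + 0.8975 × 4.86% = 8.38%

8.38%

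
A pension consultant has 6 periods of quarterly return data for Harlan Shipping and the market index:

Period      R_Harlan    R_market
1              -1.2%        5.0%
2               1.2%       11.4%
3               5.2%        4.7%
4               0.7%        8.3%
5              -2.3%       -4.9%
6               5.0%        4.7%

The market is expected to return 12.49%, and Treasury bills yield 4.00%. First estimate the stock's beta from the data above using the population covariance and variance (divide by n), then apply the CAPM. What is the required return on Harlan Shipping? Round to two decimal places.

Mean R_i = (-1.2 + 1.2 + 5.2 + 0.7 − 2.3 + 5.0) / 6 = 1.4333%
Mean R_m = (5.0 + 11.4 + 4.7 + 8.3 − 4.9 + 4.7) / 6 = 4.8667%
Σ(R_i − R̄_i)(R_m − R̄_m) = 30.8467  ⇒  Cov = 30.8467 / 6 = 5.1411
Σ(R_m − R̄_m)² = 149.9333  ⇒  Var(R_m) = 149.9333 / 6 = 24.9889
β = Cov / Var(R_m) = 5.1411 / 24.9889 = 0.2057
MRP = 12.49% − 4.00% = 8.49%
E(R) = R_f + β × MRP = 4.00% + 0.2057 × 8.49% = 5.75%

5.75%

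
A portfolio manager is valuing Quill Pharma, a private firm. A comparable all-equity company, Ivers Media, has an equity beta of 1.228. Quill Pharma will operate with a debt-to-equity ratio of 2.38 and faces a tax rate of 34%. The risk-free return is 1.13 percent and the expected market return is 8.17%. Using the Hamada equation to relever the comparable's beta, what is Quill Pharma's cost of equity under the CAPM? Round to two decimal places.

β_L = β_U × [1 + (1 − t)(D/E)] = 1.228 × [1 + (1 − 0.34) × 2.38]
    = 1.228 × [1 + 0.66 × 2.38] = 1.228 × 2.5708 = 3.1569
MRP = 8.17% − 1.13% = 7.04%
E(R) = R_f + β_L × MRP = 1.13% + 3.1569 × 7.04% = 23.35%

23.35%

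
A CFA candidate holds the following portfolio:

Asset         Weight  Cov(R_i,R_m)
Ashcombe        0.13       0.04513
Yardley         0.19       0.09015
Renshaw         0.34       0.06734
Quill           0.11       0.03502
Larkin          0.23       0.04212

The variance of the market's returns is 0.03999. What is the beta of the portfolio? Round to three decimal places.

β_Ashcombe = 0.04513 / 0.03999 = 1.1285
β_Yardley = 0.09015 / 0.03999 = 2.2543
β_Renshaw = 0.06734 / 0.03999 = 1.6839
β_Quill = 0.03502 / 0.03999 = 0.8757
β_Larkin = 0.04212 / 0.03999 = 1.0533
β_P = Σ w_i β_i = 0.13×1.1285 + 0.19×2.2543 + 0.34×1.6839 + 0.11×0.8757 + 0.23×1.0533 = 1.4861

1.486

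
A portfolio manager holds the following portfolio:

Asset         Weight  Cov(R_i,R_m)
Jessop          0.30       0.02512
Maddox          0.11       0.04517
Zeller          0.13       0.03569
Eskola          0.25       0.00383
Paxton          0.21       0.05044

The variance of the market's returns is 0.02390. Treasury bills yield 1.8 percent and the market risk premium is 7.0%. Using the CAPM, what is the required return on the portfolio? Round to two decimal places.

10.20%

β_Jessop = 0.02512 / 0.02390 = 1.0510
β_Maddox = 0.04517 / 0.02390 = 1.8900
β_Zeller = 0.03569 / 0.02390 = 1.4933
β_Eskola = 0.00383 / 0.02390 = 0.1603
β_Paxton = 0.05044 / 0.02390 = 2.1105
β_P = Σ w_i β_i = 0.30×1.0510 + 0.11×1.8900 + 0.13×1.4933 + 0.25×0.1603 + 0.21×2.1105 = 1.2006
E(R_P) = R_f + β_P × MRP = 1.8% + 1.2006 × 7.0% = 10.20%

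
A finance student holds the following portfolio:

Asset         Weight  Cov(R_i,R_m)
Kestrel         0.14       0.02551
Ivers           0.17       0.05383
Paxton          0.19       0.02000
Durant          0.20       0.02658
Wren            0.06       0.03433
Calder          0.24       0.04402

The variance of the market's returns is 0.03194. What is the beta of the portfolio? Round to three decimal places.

β_Kestrel = 0.02551 / 0.03194 = 0.7987
β_Ivers = 0.05383 / 0.03194 = 1.6853
β_Paxton = 0.02000 / 0.03194 = 0.6262
β_Durant = 0.02658 / 0.03194 = 0.8322
β_Wren = 0.03433 / 0.03194 = 1.0748
β_Calder = 0.04402 / 0.03194 = 1.3782
β_P = Σ w_i β_i = 0.14×0.7987 + 0.17×1.6853 + 0.19×0.6262 + 0.20×0.8322 + 0.06×1.0748 + 0.24×1.3782 = 1.0790

1.079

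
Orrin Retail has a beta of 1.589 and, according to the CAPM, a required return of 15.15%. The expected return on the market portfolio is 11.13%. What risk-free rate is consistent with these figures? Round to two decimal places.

4.30%

E(R) = R_f + β(E(R_m) − R_f) = R_f(1 − β) + β·E(R_m)
15.15% = R_f × (1 − 1.589) + 1.589 × 11.13%
15.15% = R_f × -0.589 + 17.68557%
R_f = (15.15% − 17.68557%) / -0.589 = 4.30%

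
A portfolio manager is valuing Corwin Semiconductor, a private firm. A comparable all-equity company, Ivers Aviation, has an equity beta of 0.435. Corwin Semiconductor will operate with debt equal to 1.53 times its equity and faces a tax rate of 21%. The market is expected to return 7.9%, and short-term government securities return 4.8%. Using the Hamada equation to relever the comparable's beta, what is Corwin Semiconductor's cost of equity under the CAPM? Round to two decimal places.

7.78%

β_L = β_U × [1 + (1 − t)(D/E)] = 0.435 × [1 + (1 − 0.21) × 1.53]
    = 0.435 × [1 + 0.79 × 1.53] = 0.435 × 2.2087 = 0.9608
MRP = 7.9% − 4.8% = 3.10%
E(R) = R_f + β_L × MRP = 4.8% + 0.9608 × 3.1% = 7.78%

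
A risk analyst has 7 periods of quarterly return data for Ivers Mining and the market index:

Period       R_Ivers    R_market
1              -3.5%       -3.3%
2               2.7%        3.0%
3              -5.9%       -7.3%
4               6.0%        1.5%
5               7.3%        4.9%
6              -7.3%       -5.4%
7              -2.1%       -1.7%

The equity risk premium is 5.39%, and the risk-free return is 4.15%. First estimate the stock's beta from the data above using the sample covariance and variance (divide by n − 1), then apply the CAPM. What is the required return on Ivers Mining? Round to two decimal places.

10.67%

Mean R_i = (-3.5 + 2.7 − 5.9 + 6.0 + 7.3 − 7.3 − 2.1) / 7 = -0.4000%
Mean R_m = (-3.3 + 3.0 − 7.3 + 1.5 + 4.9 − 5.4 − 1.7) / 7 = -1.1857%
Σ(R_i − R̄_i)(R_m − R̄_m) = 147.1600  ⇒  Cov = 147.1600 / 6 = 24.5267
Σ(R_m − R̄_m)² = 121.6486  ⇒  Var(R_m) = 121.6486 / 6 = 20.2748
β = Cov / Var(R_m) = 24.5267 / 20.2748 = 1.2097
E(R) = R_f + β × MRP = 4.15% + 1.2097 × 5.39% = 10.67%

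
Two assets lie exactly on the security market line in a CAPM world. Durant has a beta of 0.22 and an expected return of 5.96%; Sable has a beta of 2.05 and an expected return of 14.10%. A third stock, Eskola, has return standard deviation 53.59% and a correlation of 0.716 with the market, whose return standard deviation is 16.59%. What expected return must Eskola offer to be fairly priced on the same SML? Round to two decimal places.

15.27%

MRP = (14.10% − 5.96%) / (2.05 − 0.22) = 4.4481%
R_f = 5.96% − 0.22 × 4.4481% = 4.9814%
β_Eskola = ρ·σ_i/σ_m = 0.716 × 53.59 / 16.59 = 2.3129
E(R_Eskola) = R_f + β × MRP = 4.9814% + 2.3129 × 4.4481% = 15.27%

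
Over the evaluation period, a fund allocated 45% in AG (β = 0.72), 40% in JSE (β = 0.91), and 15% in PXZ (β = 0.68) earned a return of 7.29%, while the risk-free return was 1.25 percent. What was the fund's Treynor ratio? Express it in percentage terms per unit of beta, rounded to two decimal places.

β_P = 0.45×0.72 + 0.40×0.91 + 0.15×0.68 = 0.7900
Treynor = (R_P − R_f) / β_P = (7.29% − 1.25%) / 0.7900 = 6.04% / 0.7900 = 7.65%

7.65%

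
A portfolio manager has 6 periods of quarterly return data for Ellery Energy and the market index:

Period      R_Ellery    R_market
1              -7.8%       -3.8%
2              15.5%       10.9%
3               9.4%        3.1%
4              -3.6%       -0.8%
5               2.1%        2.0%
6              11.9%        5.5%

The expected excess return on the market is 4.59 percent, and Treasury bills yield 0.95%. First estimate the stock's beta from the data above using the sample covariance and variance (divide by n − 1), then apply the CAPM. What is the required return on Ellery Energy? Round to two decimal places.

8.81%

Mean R_i = (-7.8 + 15.5 + 9.4 − 3.6 + 2.1 + 11.9) / 6 = 4.5833%
Mean R_m = (-3.8 + 10.9 + 3.1 − 0.8 + 2.0 + 5.5) / 6 = 2.8167%
Σ(R_i − R̄_i)(R_m − R̄_m) = 222.8017  ⇒  Cov = 222.8017 / 5 = 44.5603
Σ(R_m − R̄_m)² = 130.1483  ⇒  Var(R_m) = 130.1483 / 5 = 26.0297
β = Cov / Var(R_m) = 44.5603 / 26.0297 = 1.7119
E(R) = R_f + β × MRP = 0.95% + 1.7119 × 4.59% = 8.81%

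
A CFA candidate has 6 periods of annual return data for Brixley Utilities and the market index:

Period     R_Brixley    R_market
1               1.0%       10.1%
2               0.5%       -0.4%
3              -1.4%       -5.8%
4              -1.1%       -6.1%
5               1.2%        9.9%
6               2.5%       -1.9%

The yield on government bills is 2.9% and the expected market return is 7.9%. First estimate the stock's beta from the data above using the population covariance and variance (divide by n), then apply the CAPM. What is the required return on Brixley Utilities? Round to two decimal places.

3.44%

Mean R_i = (1.0 + 0.5 − 1.4 − 1.1 + 1.2 + 2.5) / 6 = 0.4500%
Mean R_m = (10.1 − 0.4 − 5.8 − 6.1 + 9.9 − 1.9) / 6 = 0.9667%
Σ(R_i − R̄_i)(R_m − R̄_m) = 29.2500  ⇒  Cov = 29.2500 / 6 = 4.8750
Σ(R_m − R̄_m)² = 269.0333  ⇒  Var(R_m) = 269.0333 / 6 = 44.8389
β = Cov / Var(R_m) = 4.8750 / 44.8389 = 0.1087
MRP = 7.9% − 2.9% = 5.00%
E(R) = R_f + β × MRP = 2.9% + 0.1087 × 5.0% = 3.44%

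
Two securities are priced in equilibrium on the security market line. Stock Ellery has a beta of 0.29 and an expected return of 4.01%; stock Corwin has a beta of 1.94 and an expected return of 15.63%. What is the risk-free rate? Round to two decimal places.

Both satisfy E(R) = R_f + β·MRP, so the slope of the SML is
MRP = (15.63% − 4.01%) / (1.94 − 0.29) = 11.62% / 1.65 = 7.0424%
R_f = E(R_Ellery) − β_Ellery·MRP = 4.01% − 0.29 × 7.0424% = 1.9677%

1.97%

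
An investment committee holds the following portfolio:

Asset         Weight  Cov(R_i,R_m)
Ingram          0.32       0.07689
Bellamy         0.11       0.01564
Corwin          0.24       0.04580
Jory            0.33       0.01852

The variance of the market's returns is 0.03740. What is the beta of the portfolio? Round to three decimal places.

β_Ingram = 0.07689 / 0.03740 = 2.0559
β_Bellamy = 0.01564 / 0.03740 = 0.4182
β_Corwin = 0.04580 / 0.03740 = 1.2246
β_Jory = 0.01852 / 0.03740 = 0.4952
β_P = Σ w_i β_i = 0.32×2.0559 + 0.11×0.4182 + 0.24×1.2246 + 0.33×0.4952 = 1.1612

1.161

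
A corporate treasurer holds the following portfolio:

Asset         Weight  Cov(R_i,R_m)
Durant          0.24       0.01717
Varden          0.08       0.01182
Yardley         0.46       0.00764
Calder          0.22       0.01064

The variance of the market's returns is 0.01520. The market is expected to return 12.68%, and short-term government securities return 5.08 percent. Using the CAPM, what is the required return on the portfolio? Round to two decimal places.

10.54%

β_Durant = 0.01717 / 0.01520 = 1.1296
β_Varden = 0.01182 / 0.01520 = 0.7776
β_Yardley = 0.00764 / 0.01520 = 0.5026
β_Calder = 0.01064 / 0.01520 = 0.7000
β_P = Σ w_i β_i = 0.24×1.1296 + 0.08×0.7776 + 0.46×0.5026 + 0.22×0.7000 = 0.7185
MRP = 12.68% − 5.08% = 7.60%
E(R_P) = R_f + β_P × MRP = 5.08% + 0.7185 × 7.60% = 10.54%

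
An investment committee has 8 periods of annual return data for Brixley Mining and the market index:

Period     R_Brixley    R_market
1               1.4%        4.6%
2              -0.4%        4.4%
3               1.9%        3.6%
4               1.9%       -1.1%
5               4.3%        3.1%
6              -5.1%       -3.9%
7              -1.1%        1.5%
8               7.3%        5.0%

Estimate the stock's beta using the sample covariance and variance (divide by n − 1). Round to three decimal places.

Mean R_i = (1.4 − 0.4 + 1.9 + 1.9 + 4.3 − 5.1 − 1.1 + 7.3) / 8 = 1.2750%
Mean R_m = (4.6 + 4.4 + 3.6 − 1.1 + 3.1 − 3.9 + 1.5 + 5.0) / 8 = 2.1500%
Σ(R_i − R̄_i)(R_m − R̄_m) = 55.5700  ⇒  Cov = 55.5700 / 7 = 7.9386
Σ(R_m − R̄_m)² = 69.7800  ⇒  Var(R_m) = 69.7800 / 7 = 9.9686
β = Cov / Var(R_m) = 7.9386 / 9.9686 = 0.7964

0.796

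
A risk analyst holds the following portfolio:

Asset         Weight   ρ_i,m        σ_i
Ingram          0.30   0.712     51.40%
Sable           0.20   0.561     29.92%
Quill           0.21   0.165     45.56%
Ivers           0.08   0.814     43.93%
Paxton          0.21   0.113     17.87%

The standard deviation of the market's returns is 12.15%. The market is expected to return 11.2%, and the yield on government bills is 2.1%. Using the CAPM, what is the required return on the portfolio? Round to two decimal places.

β_Ingram = 0.712 × 51.40% / 12.15% = 3.0121
β_Sable = 0.561 × 29.92% / 12.15% = 1.3815
β_Quill = 0.165 × 45.56% / 12.15% = 0.6187
β_Ivers = 0.814 × 43.93% / 12.15% = 2.9431
β_Paxton = 0.113 × 17.87% / 12.15% = 0.1662
β_P = Σ w_i β_i = 0.30×3.0121 + 0.20×1.3815 + 0.21×0.6187 + 0.08×2.9431 + 0.21×0.1662 = 1.5802
MRP = 11.2% − 2.1% = 9.10%
E(R_P) = R_f + β_P × MRP = 2.1% + 1.5802 × 9.1% = 16.48%

16.48%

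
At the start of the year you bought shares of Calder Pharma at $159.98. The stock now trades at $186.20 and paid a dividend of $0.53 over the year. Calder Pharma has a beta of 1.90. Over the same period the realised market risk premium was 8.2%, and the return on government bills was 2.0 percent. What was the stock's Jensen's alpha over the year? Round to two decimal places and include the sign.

-0.86%

Realised HPR = (P1 + D1 − P0) / P0 = (186.20 + 0.53 − 159.98) / 159.98 = 26.75 / 159.98 = 16.7208%
CAPM required = R_f + β·MRP = 2.0% + 1.90 × 8.2% = 17.5800%
α = realised − required = 16.7208% − 17.5800% = -0.86%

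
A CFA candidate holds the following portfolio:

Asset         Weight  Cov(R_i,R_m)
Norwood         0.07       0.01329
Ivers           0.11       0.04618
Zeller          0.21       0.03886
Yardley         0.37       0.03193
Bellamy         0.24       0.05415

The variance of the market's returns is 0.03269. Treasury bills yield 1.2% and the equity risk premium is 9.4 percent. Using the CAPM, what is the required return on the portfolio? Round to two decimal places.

12.41%

β_Norwood = 0.01329 / 0.03269 = 0.4065
β_Ivers = 0.04618 / 0.03269 = 1.4127
β_Zeller = 0.03886 / 0.03269 = 1.1887
β_Yardley = 0.03193 / 0.03269 = 0.9768
β_Bellamy = 0.05415 / 0.03269 = 1.6565
β_P = Σ w_i β_i = 0.07×0.4065 + 0.11×1.4127 + 0.21×1.1887 + 0.37×0.9768 + 0.24×1.6565 = 1.1925
E(R_P) = R_f + β_P × MRP = 1.2% + 1.1925 × 9.4% = 12.41%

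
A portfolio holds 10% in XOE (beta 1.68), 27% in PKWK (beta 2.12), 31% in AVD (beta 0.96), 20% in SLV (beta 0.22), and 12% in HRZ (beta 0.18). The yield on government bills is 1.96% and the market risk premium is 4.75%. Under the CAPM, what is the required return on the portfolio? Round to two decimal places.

7.20%

β_P = Σ w_i β_i = 0.10×1.68 + 0.27×2.12 + 0.31×0.96 + 0.20×0.22 + 0.12×0.18 = 1.1036
E(R_P) = R_f + β_P × MRP = 1.96% + 1.1036 × 4.75% = 7.20%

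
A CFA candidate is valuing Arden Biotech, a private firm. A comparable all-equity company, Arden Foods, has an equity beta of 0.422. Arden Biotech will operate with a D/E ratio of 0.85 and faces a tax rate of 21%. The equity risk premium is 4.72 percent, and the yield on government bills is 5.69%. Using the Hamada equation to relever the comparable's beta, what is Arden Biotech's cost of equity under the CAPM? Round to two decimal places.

β_L = β_U × [1 + (1 − t)(D/E)] = 0.422 × [1 + (1 − 0.21) × 0.85]
    = 0.422 × [1 + 0.79 × 0.85] = 0.422 × 1.6715 = 0.7054
E(R) = R_f + β_L × MRP = 5.69% + 0.7054 × 4.72% = 9.02%

9.02%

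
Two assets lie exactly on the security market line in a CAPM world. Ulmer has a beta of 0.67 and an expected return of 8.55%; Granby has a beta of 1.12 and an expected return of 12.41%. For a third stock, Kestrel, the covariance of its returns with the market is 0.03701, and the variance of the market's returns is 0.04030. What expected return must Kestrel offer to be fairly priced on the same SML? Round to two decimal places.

10.68%

MRP = (12.41% − 8.55%) / (1.12 − 0.67) = 8.5778%
R_f = 8.55% − 0.67 × 8.5778% = 2.8029%
β_Kestrel = Cov / Var(R_m) = 0.03701 / 0.04030 = 0.9184
E(R_Kestrel) = R_f + β × MRP = 2.8029% + 0.9184 × 8.5778% = 10.68%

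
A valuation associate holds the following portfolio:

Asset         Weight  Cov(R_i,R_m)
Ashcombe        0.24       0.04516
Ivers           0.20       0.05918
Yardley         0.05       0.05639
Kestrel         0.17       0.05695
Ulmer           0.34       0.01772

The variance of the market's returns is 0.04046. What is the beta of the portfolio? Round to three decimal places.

β_Ashcombe = 0.04516 / 0.04046 = 1.1162
β_Ivers = 0.05918 / 0.04046 = 1.4627
β_Yardley = 0.05639 / 0.04046 = 1.3937
β_Kestrel = 0.05695 / 0.04046 = 1.4076
β_Ulmer = 0.01772 / 0.04046 = 0.4380
β_P = Σ w_i β_i = 0.24×1.1162 + 0.20×1.4627 + 0.05×1.3937 + 0.17×1.4076 + 0.34×0.4380 = 1.0183

1.018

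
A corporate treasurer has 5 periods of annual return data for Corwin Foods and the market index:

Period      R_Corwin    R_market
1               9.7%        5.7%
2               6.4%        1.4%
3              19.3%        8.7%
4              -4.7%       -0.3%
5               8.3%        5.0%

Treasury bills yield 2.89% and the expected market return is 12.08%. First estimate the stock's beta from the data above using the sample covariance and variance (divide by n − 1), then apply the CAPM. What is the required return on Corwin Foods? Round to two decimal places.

23.57%

Mean R_i = (9.7 + 6.4 + 19.3 − 4.7 + 8.3) / 5 = 7.8000%
Mean R_m = (5.7 + 1.4 + 8.7 − 0.3 + 5.0) / 5 = 4.1000%
Σ(R_i − R̄_i)(R_m − R̄_m) = 115.1700  ⇒  Cov = 115.1700 / 4 = 28.7925
Σ(R_m − R̄_m)² = 51.1800  ⇒  Var(R_m) = 51.1800 / 4 = 12.7950
β = Cov / Var(R_m) = 28.7925 / 12.7950 = 2.2503
MRP = 12.08% − 2.89% = 9.19%
E(R) = R_f + β × MRP = 2.89% + 2.2503 × 9.19% = 23.57%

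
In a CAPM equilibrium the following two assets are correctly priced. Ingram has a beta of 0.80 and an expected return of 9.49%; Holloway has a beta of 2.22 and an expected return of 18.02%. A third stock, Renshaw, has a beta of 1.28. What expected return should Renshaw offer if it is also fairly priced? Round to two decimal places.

MRP (SML slope) = (18.02% − 9.49%) / (2.22 − 0.80) = 8.53% / 1.42 = 6.0070%
R_f (intercept) = 9.49% − 0.80 × 6.0070% = 4.6844%
E(R_Renshaw) = R_f + β × MRP = 4.6844% + 1.28 × 6.0070% = 12.37%

12.37%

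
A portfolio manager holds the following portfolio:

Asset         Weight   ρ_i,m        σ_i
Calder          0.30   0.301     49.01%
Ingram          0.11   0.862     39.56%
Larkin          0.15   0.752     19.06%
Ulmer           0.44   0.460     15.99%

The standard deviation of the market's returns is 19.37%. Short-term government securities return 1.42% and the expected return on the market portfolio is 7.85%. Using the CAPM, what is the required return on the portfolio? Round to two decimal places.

5.92%

β_Calder = 0.301 × 49.01% / 19.37% = 0.7616
β_Ingram = 0.862 × 39.56% / 19.37% = 1.7605
β_Larkin = 0.752 × 19.06% / 19.37% = 0.7400
β_Ulmer = 0.460 × 15.99% / 19.37% = 0.3797
β_P = Σ w_i β_i = 0.30×0.7616 + 0.11×1.7605 + 0.15×0.7400 + 0.44×0.3797 = 0.7002
MRP = 7.85% − 1.42% = 6.43%
E(R_P) = R_f + β_P × MRP = 1.42% + 0.7002 × 6.43% = 5.92%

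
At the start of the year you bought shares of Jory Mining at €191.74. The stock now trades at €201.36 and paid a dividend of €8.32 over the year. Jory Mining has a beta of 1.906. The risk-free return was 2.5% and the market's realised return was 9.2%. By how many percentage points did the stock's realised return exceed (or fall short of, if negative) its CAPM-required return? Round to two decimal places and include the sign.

Realised HPR = (P1 + D1 − P0) / P0 = (201.36 + 8.32 − 191.74) / 191.74 = 17.94 / 191.74 = 9.3564%
MRP = 9.2% − 2.5% = 6.70%
CAPM required = R_f + β·MRP = 2.5% + 1.906 × 6.7% = 15.2702%
α = realised − required = 9.3564% − 15.2702% = -5.91%

-5.91%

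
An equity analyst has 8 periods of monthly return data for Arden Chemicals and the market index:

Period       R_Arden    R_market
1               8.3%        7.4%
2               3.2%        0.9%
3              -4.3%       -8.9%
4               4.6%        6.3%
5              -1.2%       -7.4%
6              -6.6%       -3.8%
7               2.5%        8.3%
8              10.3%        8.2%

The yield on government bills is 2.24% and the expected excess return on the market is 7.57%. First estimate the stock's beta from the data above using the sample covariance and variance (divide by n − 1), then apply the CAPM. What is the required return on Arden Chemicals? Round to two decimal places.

7.38%

Mean R_i = (8.3 + 3.2 − 4.3 + 4.6 − 1.2 − 6.6 + 2.5 + 10.3) / 8 = 2.1000%
Mean R_m = (7.4 + 0.9 − 8.9 + 6.3 − 7.4 − 3.8 + 8.3 + 8.2) / 8 = 1.3750%
Σ(R_i − R̄_i)(R_m − R̄_m) = 247.6200  ⇒  Cov = 247.6200 / 7 = 35.3743
Σ(R_m − R̄_m)² = 364.6750  ⇒  Var(R_m) = 364.6750 / 7 = 52.0964
β = Cov / Var(R_m) = 35.3743 / 52.0964 = 0.6790
E(R) = R_f + β × MRP = 2.24% + 0.6790 × 7.57% = 7.38%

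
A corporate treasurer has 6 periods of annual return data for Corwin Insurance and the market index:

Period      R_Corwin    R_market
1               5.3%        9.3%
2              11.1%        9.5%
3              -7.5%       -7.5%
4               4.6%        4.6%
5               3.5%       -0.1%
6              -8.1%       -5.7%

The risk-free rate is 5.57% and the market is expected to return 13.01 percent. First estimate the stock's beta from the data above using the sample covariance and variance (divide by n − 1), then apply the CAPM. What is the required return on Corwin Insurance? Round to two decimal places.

12.83%

Mean R_i = (5.3 + 11.1 − 7.5 + 4.6 + 3.5 − 8.1) / 6 = 1.4833%
Mean R_m = (9.3 + 9.5 − 7.5 + 4.6 − 0.1 − 5.7) / 6 = 1.6833%
Σ(R_i − R̄_i)(R_m − R̄_m) = 262.9883  ⇒  Cov = 262.9883 / 5 = 52.5977
Σ(R_m − R̄_m)² = 269.6483  ⇒  Var(R_m) = 269.6483 / 5 = 53.9297
β = Cov / Var(R_m) = 52.5977 / 53.9297 = 0.9753
MRP = 13.01% − 5.57% = 7.44%
E(R) = R_f + β × MRP = 5.57% + 0.9753 × 7.44% = 12.83%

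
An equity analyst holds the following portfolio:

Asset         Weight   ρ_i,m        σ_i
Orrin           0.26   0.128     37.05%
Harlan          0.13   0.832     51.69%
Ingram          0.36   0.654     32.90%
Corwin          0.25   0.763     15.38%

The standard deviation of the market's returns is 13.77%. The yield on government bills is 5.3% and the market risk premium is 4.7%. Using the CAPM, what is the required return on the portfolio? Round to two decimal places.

11.27%

β_Orrin = 0.128 × 37.05% / 13.77% = 0.3444
β_Harlan = 0.832 × 51.69% / 13.77% = 3.1232
β_Ingram = 0.654 × 32.90% / 13.77% = 1.5626
β_Corwin = 0.763 × 15.38% / 13.77% = 0.8522
β_P = Σ w_i β_i = 0.26×0.3444 + 0.13×3.1232 + 0.36×1.5626 + 0.25×0.8522 = 1.2711
E(R_P) = R_f + β_P × MRP = 5.3% + 1.2711 × 4.7% = 11.27%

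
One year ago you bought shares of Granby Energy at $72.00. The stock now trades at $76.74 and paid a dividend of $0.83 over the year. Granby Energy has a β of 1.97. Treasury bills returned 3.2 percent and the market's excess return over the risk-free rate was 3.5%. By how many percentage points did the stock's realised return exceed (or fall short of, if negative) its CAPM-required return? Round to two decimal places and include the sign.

-2.36%

Realised HPR = (P1 + D1 − P0) / P0 = (76.74 + 0.83 − 72.00) / 72.00 = 5.57 / 72.00 = 7.7361%
CAPM required = R_f + β·MRP = 3.2% + 1.97 × 3.5% = 10.0950%
α = realised − required = 7.7361% − 10.0950% = -2.36%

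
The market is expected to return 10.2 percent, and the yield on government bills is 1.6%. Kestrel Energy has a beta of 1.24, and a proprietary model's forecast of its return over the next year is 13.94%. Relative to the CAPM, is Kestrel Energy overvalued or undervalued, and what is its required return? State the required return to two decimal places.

Undervalued; required return 12.26%

MRP = 10.2% − 1.6% = 8.60%
Required return = R_f + β·MRP = 1.6% + 1.24 × 8.6% = 12.26%
Forecast 13.94% > required 12.26% → the stock plots above the SML → undervalued.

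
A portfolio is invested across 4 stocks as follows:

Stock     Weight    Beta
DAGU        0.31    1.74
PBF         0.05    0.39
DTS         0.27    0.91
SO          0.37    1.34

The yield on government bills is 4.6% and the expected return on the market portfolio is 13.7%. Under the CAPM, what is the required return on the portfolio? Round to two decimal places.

β_P = Σ w_i β_i = 0.31×1.74 + 0.05×0.39 + 0.27×0.91 + 0.37×1.34 = 1.3004
MRP = 13.7% − 4.6% = 9.10%
E(R_P) = R_f + β_P × MRP = 4.6% + 1.3004 × 9.1% = 16.43%

16.43%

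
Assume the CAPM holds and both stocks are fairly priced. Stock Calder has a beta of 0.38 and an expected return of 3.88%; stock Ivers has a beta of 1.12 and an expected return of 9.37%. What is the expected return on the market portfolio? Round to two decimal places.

8.48%

Both satisfy E(R) = R_f + β·MRP, so the slope of the SML is
MRP = (9.37% − 3.88%) / (1.12 − 0.38) = 5.49% / 0.74 = 7.4189%
R_f = E(R_Calder) − β_Calder·MRP = 3.88% − 0.38 × 7.4189% = 1.0608%
E(R_m) = R_f + MRP = 1.0608% + 7.4189% = 8.48%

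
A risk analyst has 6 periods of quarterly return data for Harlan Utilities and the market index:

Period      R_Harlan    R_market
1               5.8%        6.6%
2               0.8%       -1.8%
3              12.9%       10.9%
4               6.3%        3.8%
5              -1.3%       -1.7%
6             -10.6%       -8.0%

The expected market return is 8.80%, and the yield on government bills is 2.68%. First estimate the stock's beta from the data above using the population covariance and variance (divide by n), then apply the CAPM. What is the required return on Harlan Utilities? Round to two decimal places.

9.72%

Mean R_i = (5.8 + 0.8 + 12.9 + 6.3 − 1.3 − 10.6) / 6 = 2.3167%
Mean R_m = (6.6 − 1.8 + 10.9 + 3.8 − 1.7 − 8.0) / 6 = 1.6333%
Σ(R_i − R̄_i)(R_m − R̄_m) = 265.6967  ⇒  Cov = 265.6967 / 6 = 44.2828
Σ(R_m − R̄_m)² = 230.9333  ⇒  Var(R_m) = 230.9333 / 6 = 38.4889
β = Cov / Var(R_m) = 44.2828 / 38.4889 = 1.1505
MRP = 8.80% − 2.68% = 6.12%
E(R) = R_f + β × MRP = 2.68% + 1.1505 × 6.12% = 9.72%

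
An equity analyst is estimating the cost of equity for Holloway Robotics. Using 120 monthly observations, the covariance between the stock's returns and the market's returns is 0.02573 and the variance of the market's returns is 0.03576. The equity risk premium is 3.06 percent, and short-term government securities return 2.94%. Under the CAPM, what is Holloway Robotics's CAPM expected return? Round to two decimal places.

β = Cov(R_i, R_m) / Var(R_m) = 0.02573 / 0.03576 = 0.7195
E(R) = R_f + β × MRP = 2.94% + 0.7195 × 3.06% = 5.14%

5.14%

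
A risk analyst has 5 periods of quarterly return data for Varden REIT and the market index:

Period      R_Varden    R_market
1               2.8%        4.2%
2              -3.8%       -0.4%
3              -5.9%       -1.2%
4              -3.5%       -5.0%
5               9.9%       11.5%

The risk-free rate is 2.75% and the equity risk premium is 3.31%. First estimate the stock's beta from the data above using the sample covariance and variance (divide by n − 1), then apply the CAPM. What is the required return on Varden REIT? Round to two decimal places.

5.91%

Mean R_i = (2.8 − 3.8 − 5.9 − 3.5 + 9.9) / 5 = -0.1000%
Mean R_m = (4.2 − 0.4 − 1.2 − 5.0 + 11.5) / 5 = 1.8200%
Σ(R_i − R̄_i)(R_m − R̄_m) = 152.6200  ⇒  Cov = 152.6200 / 4 = 38.1550
Σ(R_m − R̄_m)² = 159.9280  ⇒  Var(R_m) = 159.9280 / 4 = 39.9820
β = Cov / Var(R_m) = 38.1550 / 39.9820 = 0.9543
E(R) = R_f + β × MRP = 2.75% + 0.9543 × 3.31% = 5.91%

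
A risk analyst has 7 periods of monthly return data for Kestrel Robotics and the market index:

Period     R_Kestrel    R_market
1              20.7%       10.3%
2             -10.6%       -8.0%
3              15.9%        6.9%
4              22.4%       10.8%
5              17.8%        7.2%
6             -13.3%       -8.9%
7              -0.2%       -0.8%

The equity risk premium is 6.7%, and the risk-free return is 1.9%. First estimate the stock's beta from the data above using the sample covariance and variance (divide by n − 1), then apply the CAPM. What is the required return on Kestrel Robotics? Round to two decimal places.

14.03%

Mean R_i = (20.7 − 10.6 + 15.9 + 22.4 + 17.8 − 13.3 − 0.2) / 7 = 7.5286%
Mean R_m = (10.3 − 8.0 + 6.9 + 10.8 + 7.2 − 8.9 − 0.8) / 7 = 2.5000%
Σ(R_i − R̄_i)(R_m − R̄_m) = 764.5800  ⇒  Cov = 764.5800 / 6 = 127.4300
Σ(R_m − R̄_m)² = 422.2800  ⇒  Var(R_m) = 422.2800 / 6 = 70.3800
β = Cov / Var(R_m) = 127.4300 / 70.3800 = 1.8106
E(R) = R_f + β × MRP = 1.9% + 1.8106 × 6.7% = 14.03%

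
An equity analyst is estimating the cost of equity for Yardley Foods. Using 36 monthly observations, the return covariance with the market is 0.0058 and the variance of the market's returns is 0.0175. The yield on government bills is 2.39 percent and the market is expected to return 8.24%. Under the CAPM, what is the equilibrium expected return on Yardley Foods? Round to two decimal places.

β = Cov(R_i, R_m) / Var(R_m) = 0.0058 / 0.0175 = 0.3314
MRP = 8.24% − 2.39% = 5.85%
E(R) = R_f + β × MRP = 2.39% + 0.3314 × 5.85% = 4.33%

4.33%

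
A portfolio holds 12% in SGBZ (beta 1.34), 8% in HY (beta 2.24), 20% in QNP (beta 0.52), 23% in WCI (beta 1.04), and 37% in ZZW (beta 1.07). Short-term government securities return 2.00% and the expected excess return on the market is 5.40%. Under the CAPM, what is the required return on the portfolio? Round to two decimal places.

β_P = Σ w_i β_i = 0.12×1.34 + 0.08×2.24 + 0.20×0.52 + 0.23×1.04 + 0.37×1.07 = 1.0791
E(R_P) = R_f + β_P × MRP = 2.00% + 1.0791 × 5.40% = 7.83%

7.83%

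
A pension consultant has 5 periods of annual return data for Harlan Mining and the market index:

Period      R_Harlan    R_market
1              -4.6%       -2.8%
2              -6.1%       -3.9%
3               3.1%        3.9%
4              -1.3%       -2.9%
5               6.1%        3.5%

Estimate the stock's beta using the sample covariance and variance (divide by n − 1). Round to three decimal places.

Mean R_i = (-4.6 − 6.1 + 3.1 − 1.3 + 6.1) / 5 = -0.5600%
Mean R_m = (-2.8 − 3.9 + 3.9 − 2.9 + 3.5) / 5 = -0.4400%
Σ(R_i − R̄_i)(R_m − R̄_m) = 72.6480  ⇒  Cov = 72.6480 / 4 = 18.1620
Σ(R_m − R̄_m)² = 57.9520  ⇒  Var(R_m) = 57.9520 / 4 = 14.4880
β = Cov / Var(R_m) = 18.1620 / 14.4880 = 1.2536

1.254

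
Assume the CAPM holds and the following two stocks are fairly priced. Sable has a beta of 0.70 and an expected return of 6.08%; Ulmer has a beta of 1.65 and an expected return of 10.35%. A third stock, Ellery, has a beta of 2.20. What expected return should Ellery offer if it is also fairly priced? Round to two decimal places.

MRP (SML slope) = (10.35% − 6.08%) / (1.65 − 0.70) = 4.27% / 0.95 = 4.4947%
R_f (intercept) = 6.08% − 0.70 × 4.4947% = 2.9337%
E(R_Ellery) = R_f + β × MRP = 2.9337% + 2.20 × 4.4947% = 12.82%

12.82%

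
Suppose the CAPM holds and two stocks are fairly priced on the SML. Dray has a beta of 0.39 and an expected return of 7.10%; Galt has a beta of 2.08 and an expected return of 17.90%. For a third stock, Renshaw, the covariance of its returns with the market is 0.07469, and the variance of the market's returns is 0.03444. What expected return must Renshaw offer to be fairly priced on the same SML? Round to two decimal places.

18.47%

MRP = (17.90% − 7.10%) / (2.08 − 0.39) = 6.3905%
R_f = 7.10% − 0.39 × 6.3905% = 4.6077%
β_Renshaw = Cov / Var(R_m) = 0.07469 / 0.03444 = 2.1687
E(R_Renshaw) = R_f + β × MRP = 4.6077% + 2.1687 × 6.3905% = 18.47%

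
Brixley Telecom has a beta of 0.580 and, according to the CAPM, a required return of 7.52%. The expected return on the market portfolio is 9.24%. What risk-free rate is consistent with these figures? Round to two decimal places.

E(R) = R_f + β(E(R_m) − R_f) = R_f(1 − β) + β·E(R_m)
7.52% = R_f × (1 − 0.580) + 0.580 × 9.24%
7.52% = R_f × 0.420 + 5.35920%
R_f = (7.52% − 5.35920%) / 0.420 = 5.14%

5.14%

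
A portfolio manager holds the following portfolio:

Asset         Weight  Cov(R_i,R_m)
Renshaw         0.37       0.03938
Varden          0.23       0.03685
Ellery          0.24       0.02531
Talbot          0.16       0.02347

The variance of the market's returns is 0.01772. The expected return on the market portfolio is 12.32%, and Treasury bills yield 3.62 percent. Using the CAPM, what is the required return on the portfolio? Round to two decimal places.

19.76%

β_Renshaw = 0.03938 / 0.01772 = 2.2223
β_Varden = 0.03685 / 0.01772 = 2.0796
β_Ellery = 0.02531 / 0.01772 = 1.4283
β_Talbot = 0.02347 / 0.01772 = 1.3245
β_P = Σ w_i β_i = 0.37×2.2223 + 0.23×2.0796 + 0.24×1.4283 + 0.16×1.3245 = 1.8553
MRP = 12.32% − 3.62% = 8.70%
E(R_P) = R_f + β_P × MRP = 3.62% + 1.8553 × 8.70% = 19.76%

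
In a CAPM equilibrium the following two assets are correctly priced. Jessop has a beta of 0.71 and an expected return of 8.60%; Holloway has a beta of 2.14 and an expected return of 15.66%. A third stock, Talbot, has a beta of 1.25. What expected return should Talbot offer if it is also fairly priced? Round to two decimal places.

MRP (SML slope) = (15.66% − 8.60%) / (2.14 − 0.71) = 7.06% / 1.43 = 4.9371%
R_f (intercept) = 8.60% − 0.71 × 4.9371% = 5.0947%
E(R_Talbot) = R_f + β × MRP = 5.0947% + 1.25 × 4.9371% = 11.27%

11.27%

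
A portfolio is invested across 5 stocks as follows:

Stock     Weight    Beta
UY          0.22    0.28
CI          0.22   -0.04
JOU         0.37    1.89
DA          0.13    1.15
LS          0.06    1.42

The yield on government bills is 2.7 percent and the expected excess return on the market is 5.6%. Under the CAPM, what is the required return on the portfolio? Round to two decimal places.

β_P = Σ w_i β_i = 0.22×0.28 + 0.22×-0.04 + 0.37×1.89 + 0.13×1.15 + 0.06×1.42 = 0.9868
E(R_P) = R_f + β_P × MRP = 2.7% + 0.9868 × 5.6% = 8.23%

8.23%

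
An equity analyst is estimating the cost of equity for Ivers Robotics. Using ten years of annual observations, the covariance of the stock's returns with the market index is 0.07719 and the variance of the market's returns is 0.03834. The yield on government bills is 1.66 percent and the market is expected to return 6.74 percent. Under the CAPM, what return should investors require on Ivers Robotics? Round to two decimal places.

11.89%

β = Cov(R_i, R_m) / Var(R_m) = 0.07719 / 0.03834 = 2.0133
MRP = 6.74% − 1.66% = 5.08%
E(R) = R_f + β × MRP = 1.66% + 2.0133 × 5.08% = 11.89%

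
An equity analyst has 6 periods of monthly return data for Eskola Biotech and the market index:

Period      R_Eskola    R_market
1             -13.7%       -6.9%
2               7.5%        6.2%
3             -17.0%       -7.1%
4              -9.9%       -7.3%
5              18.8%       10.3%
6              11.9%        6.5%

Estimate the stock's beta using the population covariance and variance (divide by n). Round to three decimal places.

1.794

Mean R_i = (-13.7 + 7.5 − 17.0 − 9.9 + 18.8 + 11.9) / 6 = -0.4000%
Mean R_m = (-6.9 + 6.2 − 7.1 − 7.3 + 10.3 + 6.5) / 6 = 0.2833%
Σ(R_i − R̄_i)(R_m − R̄_m) = 605.6700  ⇒  Cov = 605.6700 / 6 = 100.9450
Σ(R_m − R̄_m)² = 337.6083  ⇒  Var(R_m) = 337.6083 / 6 = 56.2681
β = Cov / Var(R_m) = 100.9450 / 56.2681 = 1.7940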